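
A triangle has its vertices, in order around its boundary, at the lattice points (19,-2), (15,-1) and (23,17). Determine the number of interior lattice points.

39

By the shoelace formula, twice the signed area is |[19·(-1) − 15·(-2)] + [15·17 − 23·(-1)] + [23·(-2) − 19·17]| = 80, so the area is 40.
Summing gcd(|Δx|,|Δy|) over the edges gives the boundary count: gcd(4,1) + gcd(8,18) + gcd(4,19) = 1+2+1 = 4.
Pick's theorem gives I = A − B/2 + 1 = 40 − 4/2 + 1 = 39.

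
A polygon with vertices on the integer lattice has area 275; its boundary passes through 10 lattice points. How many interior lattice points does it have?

Pick's theorem A = I + B/2 − 1 rearranges to I = A − B/2 + 1 = 275 − 10/2 + 1 = 271.

271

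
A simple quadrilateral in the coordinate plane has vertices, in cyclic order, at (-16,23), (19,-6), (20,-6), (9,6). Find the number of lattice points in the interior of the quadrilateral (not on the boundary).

70

By the shoelace formula, twice the signed area is |((-16)·(-6) − 19·23) + (19·(-6) − 20·(-6)) + (20·6 − 9·(-6)) + (9·23 − (-16)·6)| = 142, so the area is 71.
The number of boundary lattice points is Σ gcd(|Δx|,|Δy|) = gcd(35,29) + gcd(1,0) + gcd(11,12) + gcd(25,17) = 1+1+1+1 = 4.
By Pick's theorem A = I + B/2 − 1, so I = 71 − 4/2 + 1 = 70.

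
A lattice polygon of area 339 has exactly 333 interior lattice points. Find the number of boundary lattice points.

Pick's theorem gives A = I + B/2 − 1, so B = 2(A − I + 1) = 2(339 − 333 + 1) = 14.

14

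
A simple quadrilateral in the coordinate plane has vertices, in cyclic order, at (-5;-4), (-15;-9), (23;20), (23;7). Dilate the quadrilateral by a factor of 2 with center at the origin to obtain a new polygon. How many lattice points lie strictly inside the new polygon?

The shoelace formula gives twice the area as |[(-5)·(-9) − (-15)·(-4)] + [(-15)·20 − 23·(-9)] + [23·7 − 23·20] + [23·(-4) − (-5)·7]| = 464, so the area is 232.
The number of boundary lattice points is Σ gcd(|Δx|,|Δy|) = gcd(10,5) + gcd(38,29) + gcd(0,13) + gcd(28,11) = 5+1+13+1 = 20.
Scaling by 2 multiplies the area by 2² = 4 (so the new area is 928) and multiplies the boundary lattice-point count by 2, giving 40.
By Pick's theorem, the interior count of the dilated polygon is 928 − 40/2 + 1 = 909.

909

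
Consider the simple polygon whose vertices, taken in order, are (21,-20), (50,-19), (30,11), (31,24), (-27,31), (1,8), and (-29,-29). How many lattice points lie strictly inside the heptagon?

2420

By the shoelace formula, twice the signed area is |[21·(-19) − 50·(-20)] + [50·11 − 30·(-19)] + [30·24 − 31·11] + [31·31 − (-27)·24] + [(-27)·8 − 1·31] + [1·(-29) − (-29)·8] + [(-29)·(-20) − 21·(-29)]| = 4854, so the area is 2427.
The number of boundary lattice points is Σ gcd(|Δx|,|Δy|) = gcd(29,1) + gcd(20,30) + gcd(1,13) + gcd(58,7) + gcd(28,23) + gcd(30,37) + gcd(50,9) = 1+10+1+1+1+1+1 = 16.
Pick's theorem gives I = A − B/2 + 1 = 2427 − 16/2 + 1 = 2420.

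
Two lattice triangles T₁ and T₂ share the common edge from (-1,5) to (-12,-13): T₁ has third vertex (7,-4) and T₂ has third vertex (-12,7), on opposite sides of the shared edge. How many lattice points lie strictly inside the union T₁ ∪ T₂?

221

The union is the simple quadrilateral with vertices (-1,5), (7,-4), (-12,-13), (-12,7) in order.
By the shoelace formula, twice the signed area is |[(-1)·(-4) − 7·5] + [7·(-13) − (-12)·(-4)] + [(-12)·7 − (-12)·(-13)] + [(-12)·5 − (-1)·7]| = 463, so the area is 463/2.
Summing gcd(|Δx|,|Δy|) over the edges gives the boundary count: gcd(8,9) + gcd(19,9) + gcd(0,20) + gcd(11,2) = 1+1+20+1 = 23.
By Pick's theorem I = A − B/2 + 1 = 463/2 − 23/2 + 1 = 221.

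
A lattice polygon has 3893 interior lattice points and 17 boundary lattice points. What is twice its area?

7801

By Pick's theorem, A = I + B/2 − 1 = 3893 + 17/2 − 1 = 7801/2.
Hence 2A = 7801.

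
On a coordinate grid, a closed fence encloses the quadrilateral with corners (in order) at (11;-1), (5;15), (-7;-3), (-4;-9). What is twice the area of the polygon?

414

By the shoelace formula, twice the signed area is |[11·15 − 5·(-1)] + [5·(-3) − (-7)·15] + [(-7)·(-9) − (-4)·(-3)] + [(-4)·(-1) − 11·(-9)]| = 414, so the area is 207.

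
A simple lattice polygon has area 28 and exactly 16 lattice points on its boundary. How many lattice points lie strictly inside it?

21

Pick's theorem A = I + B/2 − 1 rearranges to I = A − B/2 + 1 = 28 − 16/2 + 1 = 21.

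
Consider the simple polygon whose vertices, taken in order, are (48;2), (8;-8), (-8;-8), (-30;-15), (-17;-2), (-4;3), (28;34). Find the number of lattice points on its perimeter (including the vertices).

46

Summing gcd(|Δx|,|Δy|) over the edges gives the boundary count: gcd(40,10) + gcd(16,0) + gcd(22,7) + gcd(13,13) + gcd(13,5) + gcd(32,31) + gcd(20,32) = 10+16+1+13+1+1+4 = 46.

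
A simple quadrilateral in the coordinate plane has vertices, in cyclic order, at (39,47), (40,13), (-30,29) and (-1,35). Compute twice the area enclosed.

2256

Using the shoelace formula, 2A = |[39·13 − 40·47] + [40·29 − (-30)·13] + [(-30)·35 − (-1)·29] + [(-1)·47 − 39·35]| = 2256, so the area is 1128.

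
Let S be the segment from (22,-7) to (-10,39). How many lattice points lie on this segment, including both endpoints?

3

The number of lattice points on a segment between lattice points is gcd(|Δx|,|Δy|) + 1 = gcd(32,46) + 1 = 2 + 1 = 3.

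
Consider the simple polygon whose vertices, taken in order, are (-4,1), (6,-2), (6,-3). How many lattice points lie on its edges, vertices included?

4

The number of boundary lattice points is Σ gcd(|Δx|,|Δy|) = gcd(10,3) + gcd(0,1) + gcd(10,4) = 1+1+2 = 4.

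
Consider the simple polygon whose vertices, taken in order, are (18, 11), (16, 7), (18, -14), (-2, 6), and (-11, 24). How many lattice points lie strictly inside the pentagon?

By the shoelace formula, twice the signed area is |(18·7 − 16·11) + (16·(-14) − 18·7) + (18·6 − (-2)·(-14)) + ((-2)·24 − (-11)·6) + ((-11)·11 − 18·24)| = 855, so the area is 855/2.
Along each edge there are gcd(|Δx|,|Δy|)+1 lattice points, so counting each shared vertex once the boundary has gcd(2,4) + gcd(2,21) + gcd(20,20) + gcd(9,18) + gcd(29,13) = 2+1+20+9+1 = 33.
Pick's theorem gives I = A − B/2 + 1 = 855/2 − 33/2 + 1 = 412.

412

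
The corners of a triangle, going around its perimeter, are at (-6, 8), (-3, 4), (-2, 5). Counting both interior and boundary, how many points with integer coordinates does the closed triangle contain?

By the shoelace formula, twice the signed area is |[(-6)·4 − (-3)·8] + [(-3)·5 − (-2)·4] + [(-2)·8 − (-6)·5]| = 7, so the area is 3.5.
Along each edge there are gcd(|Δx|,|Δy|)+1 lattice points, so counting each shared vertex once the boundary has gcd(3,4) + gcd(1,1) + gcd(4,3) = 1+1+1 = 3.
Pick's theorem gives I = A − B/2 + 1 = 3.5 − 3/2 + 1 = 3, so the closed region contains I + B = 3 + 3 = 6 lattice points.

6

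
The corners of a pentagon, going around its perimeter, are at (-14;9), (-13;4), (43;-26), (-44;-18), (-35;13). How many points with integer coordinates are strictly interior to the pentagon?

The shoelace formula gives twice the area as |((-14)·4 − (-13)·9) + ((-13)·(-26) − 43·4) + (43·(-18) − (-44)·(-26)) + ((-44)·13 − (-35)·(-18)) + ((-35)·9 − (-14)·13)| = 3026, so the area is 1513.
The number of boundary lattice points is Σ gcd(|Δx|,|Δy|) = gcd(1,5) + gcd(56,30) + gcd(87,8) + gcd(9,31) + gcd(21,4) = 1+2+1+1+1 = 6.
Pick's theorem gives I = A − B/2 + 1 = 1513 − 6/2 + 1 = 1511.

1511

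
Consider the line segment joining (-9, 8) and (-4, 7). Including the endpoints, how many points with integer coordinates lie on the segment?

2

The number of lattice points on a segment between lattice points is gcd(|Δx|,|Δy|) + 1 = gcd(5,1) + 1 = 1 + 1 = 2.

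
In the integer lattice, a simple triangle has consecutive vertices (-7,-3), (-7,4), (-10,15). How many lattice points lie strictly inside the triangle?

6

The shoelace formula gives twice the area as |[(-7)·4 − (-7)·(-3)] + [(-7)·15 − (-10)·4] + [(-10)·(-3) − (-7)·15]| = 21, so the area is 21/2.
Along each edge there are gcd(|Δx|,|Δy|)+1 lattice points, so counting each shared vertex once the boundary has gcd(0,7) + gcd(3,11) + gcd(3,18) = 7+1+3 = 11.
By Pick's theorem A = I + B/2 − 1, so I = 21/2 − 11/2 + 1 = 6.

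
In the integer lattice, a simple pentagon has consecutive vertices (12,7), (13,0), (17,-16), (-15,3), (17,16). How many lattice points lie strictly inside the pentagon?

423

By the shoelace formula, twice the signed area is |(12·0 − 13·7) + (13·(-16) − 17·0) + (17·3 − (-15)·(-16)) + ((-15)·16 − 17·3) + (17·7 − 12·16)| = 852, so the area is 426.
Summing gcd(|Δx|,|Δy|) over the edges gives the boundary count: gcd(1,7) + gcd(4,16) + gcd(32,19) + gcd(32,13) + gcd(5,9) = 1+4+1+1+1 = 8.
By Pick's theorem A = I + B/2 − 1, so I = 426 − 8/2 + 1 = 423.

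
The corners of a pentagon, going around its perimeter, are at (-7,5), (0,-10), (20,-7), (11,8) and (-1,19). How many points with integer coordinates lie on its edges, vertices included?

Summing gcd(|Δx|,|Δy|) over the edges gives the boundary count: gcd(7,15) + gcd(20,3) + gcd(9,15) + gcd(12,11) + gcd(6,14) = 1+1+3+1+2 = 8.

8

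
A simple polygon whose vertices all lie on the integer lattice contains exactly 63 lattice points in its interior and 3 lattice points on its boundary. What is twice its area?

127

By Pick's theorem, A = I + B/2 − 1 = 63 + 3/2 − 1 = 127/2.
Hence 2A = 127.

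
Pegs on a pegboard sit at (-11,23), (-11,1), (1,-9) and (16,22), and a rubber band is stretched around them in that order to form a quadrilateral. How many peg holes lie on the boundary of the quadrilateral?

26

The number of boundary lattice points is Σ gcd(|Δx|,|Δy|) = gcd(0,22) + gcd(12,10) + gcd(15,31) + gcd(27,1) = 22+2+1+1 = 26.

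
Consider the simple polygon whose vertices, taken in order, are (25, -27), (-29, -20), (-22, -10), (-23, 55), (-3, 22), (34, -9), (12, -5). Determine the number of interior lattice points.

By the shoelace formula, twice the signed area is |(25·(-20) − (-29)·(-27)) + ((-29)·(-10) − (-22)·(-20)) + ((-22)·55 − (-23)·(-10)) + ((-23)·22 − (-3)·55) + ((-3)·(-9) − 34·22) + (34·(-5) − 12·(-9)) + (12·(-27) − 25·(-5))| = 4196, so the area is 2098.
Summing gcd(|Δx|,|Δy|) over the edges gives the boundary count: gcd(54,7) + gcd(7,10) + gcd(1,65) + gcd(20,33) + gcd(37,31) + gcd(22,4) + gcd(13,22) = 1+1+1+1+1+2+1 = 8.
By Pick's theorem A = I + B/2 − 1, so I = 2098 − 8/2 + 1 = 2095.

2095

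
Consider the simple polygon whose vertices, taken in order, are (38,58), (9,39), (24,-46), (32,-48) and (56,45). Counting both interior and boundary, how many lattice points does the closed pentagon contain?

2805

By the shoelace formula, twice the signed area is |[38·39 − 9·58] + [9·(-46) − 24·39] + [24·(-48) − 32·(-46)] + [32·45 − 56·(-48)] + [56·58 − 38·45]| = 5596, so the area is 2798.
Along each edge there are gcd(|Δx|,|Δy|)+1 lattice points, so counting each shared vertex once the boundary has gcd(29,19) + gcd(15,85) + gcd(8,2) + gcd(24,93) + gcd(18,13) = 1+5+2+3+1 = 12.
Pick's theorem gives I = A − B/2 + 1 = 2798 − 12/2 + 1 = 2793, so the closed region contains I + B = 2793 + 12 = 2805 lattice points.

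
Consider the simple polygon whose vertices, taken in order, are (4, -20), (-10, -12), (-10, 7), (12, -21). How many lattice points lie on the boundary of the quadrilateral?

Along each edge there are gcd(|Δx|,|Δy|)+1 lattice points, so counting each shared vertex once the boundary has gcd(14,8) + gcd(0,19) + gcd(22,28) + gcd(8,1) = 2+19+2+1 = 24.

24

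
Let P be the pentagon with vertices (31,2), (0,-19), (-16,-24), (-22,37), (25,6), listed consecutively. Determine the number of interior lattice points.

1601

Using the shoelace formula, 2A = |(31·(-19) − 0·2) + (0·(-24) − (-16)·(-19)) + ((-16)·37 − (-22)·(-24)) + ((-22)·6 − 25·37) + (25·2 − 31·6)| = 3206, so the area is 1603.
Along each edge there are gcd(|Δx|,|Δy|)+1 lattice points, so counting each shared vertex once the boundary has gcd(31,21) + gcd(16,5) + gcd(6,61) + gcd(47,31) + gcd(6,4) = 1+1+1+1+2 = 6.
Pick's theorem gives I = A − B/2 + 1 = 1603 − 6/2 + 1 = 1601.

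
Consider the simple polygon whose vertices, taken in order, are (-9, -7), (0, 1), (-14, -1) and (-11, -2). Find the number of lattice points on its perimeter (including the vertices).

Summing gcd(|Δx|,|Δy|) over the edges gives the boundary count: gcd(9,8) + gcd(14,2) + gcd(3,1) + gcd(2,5) = 1+2+1+1 = 5.

5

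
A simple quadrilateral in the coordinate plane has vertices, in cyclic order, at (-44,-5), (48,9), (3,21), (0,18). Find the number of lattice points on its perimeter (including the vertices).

The number of boundary lattice points is Σ gcd(|Δx|,|Δy|) = gcd(92,14) + gcd(45,12) + gcd(3,3) + gcd(44,23) = 2+3+3+1 = 9.

9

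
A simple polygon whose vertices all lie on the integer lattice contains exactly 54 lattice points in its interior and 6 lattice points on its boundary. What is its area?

56

By Pick's theorem, A = I + B/2 − 1 = 54 + 6/2 − 1 = 56.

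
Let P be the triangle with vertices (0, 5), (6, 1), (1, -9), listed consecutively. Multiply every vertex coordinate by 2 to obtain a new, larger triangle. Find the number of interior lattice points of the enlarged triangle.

153

The shoelace formula gives twice the area as |[0·1 − 6·5] + [6·(-9) − 1·1] + [1·5 − 0·(-9)]| = 80, so the area is 40.
Summing gcd(|Δx|,|Δy|) over the edges gives the boundary count: gcd(6,4) + gcd(5,10) + gcd(1,14) = 2+5+1 = 8.
Scaling by 2 multiplies the area by 2² = 4 (so the new area is 160) and multiplies the boundary lattice-point count by 2, giving 16.
By Pick's theorem, the interior count of the dilated polygon is 160 − 16/2 + 1 = 153.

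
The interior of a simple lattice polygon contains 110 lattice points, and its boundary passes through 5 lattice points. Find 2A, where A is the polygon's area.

223

Pick's theorem states A = I + B/2 − 1, so A = 110 + 5/2 − 1 = 223/2.
Hence 2A = 223.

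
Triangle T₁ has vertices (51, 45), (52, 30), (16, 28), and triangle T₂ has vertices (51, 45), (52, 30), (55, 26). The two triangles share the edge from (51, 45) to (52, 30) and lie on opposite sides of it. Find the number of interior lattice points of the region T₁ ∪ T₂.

290

The union is the simple quadrilateral with vertices (51, 45), (16, 28), (52, 30), (55, 26) in order.
By the shoelace formula, twice the signed area is |(51·28 − 16·45) + (16·30 − 52·28) + (52·26 − 55·30) + (55·45 − 51·26)| = 583, so the area is 583/2.
Along each edge there are gcd(|Δx|,|Δy|)+1 lattice points, so counting each shared vertex once the boundary has gcd(35,17) + gcd(36,2) + gcd(3,4) + gcd(4,19) = 1+2+1+1 = 5.
By Pick's theorem I = A − B/2 + 1 = 583/2 − 5/2 + 1 = 290.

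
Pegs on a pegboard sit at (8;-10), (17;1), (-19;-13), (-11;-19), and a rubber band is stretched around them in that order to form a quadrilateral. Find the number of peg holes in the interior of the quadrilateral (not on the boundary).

226

The shoelace formula gives twice the area as |[8·1 − 17·(-10)] + [17·(-13) − (-19)·1] + [(-19)·(-19) − (-11)·(-13)] + [(-11)·(-10) − 8·(-19)]| = 456, so the area is 228.
Along each edge there are gcd(|Δx|,|Δy|)+1 lattice points, so counting each shared vertex once the boundary has gcd(9,11) + gcd(36,14) + gcd(8,6) + gcd(19,9) = 1+2+2+1 = 6.
By Pick's theorem A = I + B/2 − 1, so I = 228 − 6/2 + 1 = 226.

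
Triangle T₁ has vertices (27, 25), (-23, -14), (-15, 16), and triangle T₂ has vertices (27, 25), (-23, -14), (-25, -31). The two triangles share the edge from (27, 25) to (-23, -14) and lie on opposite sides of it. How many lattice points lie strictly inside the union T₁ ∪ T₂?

The union is the simple quadrilateral with vertices (27, 25), (-15, 16), (-23, -14), (-25, -31) in order.
The shoelace formula gives twice the area as |[27·16 − (-15)·25] + [(-15)·(-14) − (-23)·16] + [(-23)·(-31) − (-25)·(-14)] + [(-25)·25 − 27·(-31)]| = 1960, so the area is 980.
Along each edge there are gcd(|Δx|,|Δy|)+1 lattice points, so counting each shared vertex once the boundary has gcd(42,9) + gcd(8,30) + gcd(2,17) + gcd(52,56) = 3+2+1+4 = 10.
By Pick's theorem I = A − B/2 + 1 = 980 − 10/2 + 1 = 976.

976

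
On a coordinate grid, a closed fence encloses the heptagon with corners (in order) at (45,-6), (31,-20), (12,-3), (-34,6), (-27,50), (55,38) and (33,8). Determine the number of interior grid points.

3631

Using the shoelace formula, 2A = |(45·(-20) − 31·(-6)) + (31·(-3) − 12·(-20)) + (12·6 − (-34)·(-3)) + ((-34)·50 − (-27)·6) + ((-27)·38 − 55·50) + (55·8 − 33·38) + (33·(-6) − 45·8)| = 7283, so the area is 3641.5.
Summing gcd(|Δx|,|Δy|) over the edges gives the boundary count: gcd(14,14) + gcd(19,17) + gcd(46,9) + gcd(7,44) + gcd(82,12) + gcd(22,30) + gcd(12,14) = 14+1+1+1+2+2+2 = 23.
Pick's theorem gives I = A − B/2 + 1 = 3641.5 − 23/2 + 1 = 3631.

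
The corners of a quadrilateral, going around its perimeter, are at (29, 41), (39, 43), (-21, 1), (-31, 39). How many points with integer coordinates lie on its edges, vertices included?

Summing gcd(|Δx|,|Δy|) over the edges gives the boundary count: gcd(10,2) + gcd(60,42) + gcd(10,38) + gcd(60,2) = 2+6+2+2 = 12.

12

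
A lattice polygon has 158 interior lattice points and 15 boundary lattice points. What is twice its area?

Pick's theorem states A = I + B/2 − 1, so A = 158 + 15/2 − 1 = 329/2.
Hence 2A = 329.

329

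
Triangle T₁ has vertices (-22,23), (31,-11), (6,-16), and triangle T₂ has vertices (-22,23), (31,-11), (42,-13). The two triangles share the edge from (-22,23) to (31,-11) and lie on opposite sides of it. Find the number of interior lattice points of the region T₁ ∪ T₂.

687

The union is the simple quadrilateral with vertices (-22,23), (6,-16), (31,-11), (42,-13) in order.
By the shoelace formula, twice the signed area is |[(-22)·(-16) − 6·23] + [6·(-11) − 31·(-16)] + [31·(-13) − 42·(-11)] + [42·23 − (-22)·(-13)]| = 1383, so the area is 1383/2.
The number of boundary lattice points is Σ gcd(|Δx|,|Δy|) = gcd(28,39) + gcd(25,5) + gcd(11,2) + gcd(64,36) = 1+5+1+4 = 11.
By Pick's theorem I = A − B/2 + 1 = 1383/2 − 11/2 + 1 = 687.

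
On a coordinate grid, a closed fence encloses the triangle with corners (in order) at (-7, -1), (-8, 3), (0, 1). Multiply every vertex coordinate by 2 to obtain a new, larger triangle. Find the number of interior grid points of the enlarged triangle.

57

The shoelace formula gives twice the area as |[(-7)·3 − (-8)·(-1)] + [(-8)·1 − 0·3] + [0·(-1) − (-7)·1]| = 30, so the area is 15.
Along each edge there are gcd(|Δx|,|Δy|)+1 lattice points, so counting each shared vertex once the boundary has gcd(1,4) + gcd(8,2) + gcd(7,2) = 1+2+1 = 4.
Scaling by 2 multiplies the area by 2² = 4 (so the new area is 60) and multiplies the boundary lattice-point count by 2, giving 8.
By Pick's theorem, the interior count of the dilated polygon is 60 − 8/2 + 1 = 57.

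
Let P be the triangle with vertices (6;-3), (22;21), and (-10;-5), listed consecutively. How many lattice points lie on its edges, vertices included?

Summing gcd(|Δx|,|Δy|) over the edges gives the boundary count: gcd(16,24) + gcd(32,26) + gcd(16,2) = 8+2+2 = 12.

12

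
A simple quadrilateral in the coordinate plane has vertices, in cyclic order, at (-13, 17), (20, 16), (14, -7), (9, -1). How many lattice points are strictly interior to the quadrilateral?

360

The shoelace formula gives twice the area as |((-13)·16 − 20·17) + (20·(-7) − 14·16) + (14·(-1) − 9·(-7)) + (9·17 − (-13)·(-1))| = 723, so the area is 723/2.
The number of boundary lattice points is Σ gcd(|Δx|,|Δy|) = gcd(33,1) + gcd(6,23) + gcd(5,6) + gcd(22,18) = 1+1+1+2 = 5.
By Pick's theorem A = I + B/2 − 1, so I = 723/2 − 5/2 + 1 = 360.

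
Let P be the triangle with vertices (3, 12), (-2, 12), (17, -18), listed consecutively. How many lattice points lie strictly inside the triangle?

72

The shoelace formula gives twice the area as |(3·12 − (-2)·12) + ((-2)·(-18) − 17·12) + (17·12 − 3·(-18))| = 150, so the area is 75.
The number of boundary lattice points is Σ gcd(|Δx|,|Δy|) = gcd(5,0) + gcd(19,30) + gcd(14,30) = 5+1+2 = 8.
By Pick's theorem A = I + B/2 − 1, so I = 75 − 8/2 + 1 = 72.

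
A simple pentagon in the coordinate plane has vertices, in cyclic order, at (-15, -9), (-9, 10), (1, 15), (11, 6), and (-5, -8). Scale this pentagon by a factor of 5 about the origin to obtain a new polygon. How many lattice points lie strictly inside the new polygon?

The shoelace formula gives twice the area as |[(-15)·10 − (-9)·(-9)] + [(-9)·15 − 1·10] + [1·6 − 11·15] + [11·(-8) − (-5)·6] + [(-5)·(-9) − (-15)·(-8)]| = 668, so the area is 334.
The number of boundary lattice points is Σ gcd(|Δx|,|Δy|) = gcd(6,19) + gcd(10,5) + gcd(10,9) + gcd(16,14) + gcd(10,1) = 1+5+1+2+1 = 10.
Scaling by 5 multiplies the area by 5² = 25 (so the new area is 8350) and multiplies the boundary lattice-point count by 5, giving 50.
By Pick's theorem, the interior count of the dilated polygon is 8350 − 50/2 + 1 = 8326.

8326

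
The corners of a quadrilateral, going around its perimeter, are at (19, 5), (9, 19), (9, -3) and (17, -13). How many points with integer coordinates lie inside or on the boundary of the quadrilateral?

Using the shoelace formula, 2A = |(19·19 − 9·5) + (9·(-3) − 9·19) + (9·(-13) − 17·(-3)) + (17·5 − 19·(-13))| = 384, so the area is 192.
Summing gcd(|Δx|,|Δy|) over the edges gives the boundary count: gcd(10,14) + gcd(0,22) + gcd(8,10) + gcd(2,18) = 2+22+2+2 = 28.
Pick's theorem gives I = A − B/2 + 1 = 192 − 28/2 + 1 = 179, so the closed region contains I + B = 179 + 28 = 207 lattice points.

207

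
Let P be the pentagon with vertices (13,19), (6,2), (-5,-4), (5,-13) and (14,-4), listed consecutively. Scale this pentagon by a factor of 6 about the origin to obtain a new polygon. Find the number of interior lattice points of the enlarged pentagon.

Using the shoelace formula, 2A = |(13·2 − 6·19) + (6·(-4) − (-5)·2) + ((-5)·(-13) − 5·(-4)) + (5·(-4) − 14·(-13)) + (14·19 − 13·(-4))| = 463, so the area is 231.5.
The number of boundary lattice points is Σ gcd(|Δx|,|Δy|) = gcd(7,17) + gcd(11,6) + gcd(10,9) + gcd(9,9) + gcd(1,23) = 1+1+1+9+1 = 13.
Scaling by 6 multiplies the area by 6² = 36 (so the new area is 8334) and multiplies the boundary lattice-point count by 6, giving 78.
By Pick's theorem, the interior count of the dilated polygon is 8334 − 78/2 + 1 = 8296.

8296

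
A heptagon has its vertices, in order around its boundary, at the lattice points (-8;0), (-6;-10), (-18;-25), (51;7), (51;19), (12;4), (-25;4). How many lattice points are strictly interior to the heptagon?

955

Using the shoelace formula, 2A = |((-8)·(-10) − (-6)·0) + ((-6)·(-25) − (-18)·(-10)) + ((-18)·7 − 51·(-25)) + (51·19 − 51·7) + (51·4 − 12·19) + (12·4 − (-25)·4) + ((-25)·0 − (-8)·4)| = 1967, so the area is 983.5.
Along each edge there are gcd(|Δx|,|Δy|)+1 lattice points, so counting each shared vertex once the boundary has gcd(2,10) + gcd(12,15) + gcd(69,32) + gcd(0,12) + gcd(39,15) + gcd(37,0) + gcd(17,4) = 2+3+1+12+3+37+1 = 59.
Pick's theorem gives I = A − B/2 + 1 = 983.5 − 59/2 + 1 = 955.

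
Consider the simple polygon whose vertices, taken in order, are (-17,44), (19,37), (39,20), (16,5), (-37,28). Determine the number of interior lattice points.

By the shoelace formula, twice the signed area is |((-17)·37 − 19·44) + (19·20 − 39·37) + (39·5 − 16·20) + (16·28 − (-37)·5) + ((-37)·44 − (-17)·28)| = 3172, so the area is 1586.
Summing gcd(|Δx|,|Δy|) over the edges gives the boundary count: gcd(36,7) + gcd(20,17) + gcd(23,15) + gcd(53,23) + gcd(20,16) = 1+1+1+1+4 = 8.
By Pick's theorem A = I + B/2 − 1, so I = 1586 − 8/2 + 1 = 1583.

1583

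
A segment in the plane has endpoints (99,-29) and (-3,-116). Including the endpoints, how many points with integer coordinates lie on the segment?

4

The number of lattice points on a segment between lattice points is gcd(|Δx|,|Δy|) + 1 = gcd(102,87) + 1 = 3 + 1 = 4.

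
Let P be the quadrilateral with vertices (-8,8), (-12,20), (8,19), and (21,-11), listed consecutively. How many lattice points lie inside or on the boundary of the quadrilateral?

Using the shoelace formula, 2A = |[(-8)·20 − (-12)·8] + [(-12)·19 − 8·20] + [8·(-11) − 21·19] + [21·8 − (-8)·(-11)]| = 859, so the area is 859/2.
The number of boundary lattice points is Σ gcd(|Δx|,|Δy|) = gcd(4,12) + gcd(20,1) + gcd(13,30) + gcd(29,19) = 4+1+1+1 = 7.
Pick's theorem gives I = A − B/2 + 1 = 859/2 − 7/2 + 1 = 427, so the closed region contains I + B = 427 + 7 = 434 lattice points.

434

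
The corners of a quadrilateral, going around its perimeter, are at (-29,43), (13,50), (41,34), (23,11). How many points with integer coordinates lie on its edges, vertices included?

The number of boundary lattice points is Σ gcd(|Δx|,|Δy|) = gcd(42,7) + gcd(28,16) + gcd(18,23) + gcd(52,32) = 7+4+1+4 = 16.

16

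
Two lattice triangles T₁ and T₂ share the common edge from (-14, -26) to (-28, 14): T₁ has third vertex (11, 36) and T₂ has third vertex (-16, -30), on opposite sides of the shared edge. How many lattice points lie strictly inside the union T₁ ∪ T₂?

The union is the simple quadrilateral with vertices (-14, -26), (11, 36), (-28, 14), (-16, -30) in order.
By the shoelace formula, twice the signed area is |[(-14)·36 − 11·(-26)] + [11·14 − (-28)·36] + [(-28)·(-30) − (-16)·14] + [(-16)·(-26) − (-14)·(-30)]| = 2004, so the area is 1002.
Summing gcd(|Δx|,|Δy|) over the edges gives the boundary count: gcd(25,62) + gcd(39,22) + gcd(12,44) + gcd(2,4) = 1+1+4+2 = 8.
By Pick's theorem I = A − B/2 + 1 = 1002 − 8/2 + 1 = 999.

999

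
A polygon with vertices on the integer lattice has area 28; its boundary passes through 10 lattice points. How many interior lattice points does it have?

From Pick's theorem, I = A − B/2 + 1 = 28 − 10/2 + 1 = 24.

24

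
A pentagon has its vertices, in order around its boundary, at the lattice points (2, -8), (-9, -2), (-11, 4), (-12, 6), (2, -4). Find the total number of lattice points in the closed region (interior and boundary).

68

By the shoelace formula, twice the signed area is |[2·(-2) − (-9)·(-8)] + [(-9)·4 − (-11)·(-2)] + [(-11)·6 − (-12)·4] + [(-12)·(-4) − 2·6] + [2·(-8) − 2·(-4)]| = 124, so the area is 62.
The number of boundary lattice points is Σ gcd(|Δx|,|Δy|) = gcd(11,6) + gcd(2,6) + gcd(1,2) + gcd(14,10) + gcd(0,4) = 1+2+1+2+4 = 10.
Pick's theorem gives I = A − B/2 + 1 = 62 − 10/2 + 1 = 58, so the closed region contains I + B = 58 + 10 = 68 lattice points.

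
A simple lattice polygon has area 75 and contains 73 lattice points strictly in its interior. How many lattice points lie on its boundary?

Pick's theorem gives A = I + B/2 − 1, so B = 2(A − I + 1) = 2(75 − 73 + 1) = 6.

6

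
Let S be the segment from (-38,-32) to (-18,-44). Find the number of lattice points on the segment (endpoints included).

The number of lattice points on a segment between lattice points is gcd(|Δx|,|Δy|) + 1 = gcd(20,12) + 1 = 4 + 1 = 5.

5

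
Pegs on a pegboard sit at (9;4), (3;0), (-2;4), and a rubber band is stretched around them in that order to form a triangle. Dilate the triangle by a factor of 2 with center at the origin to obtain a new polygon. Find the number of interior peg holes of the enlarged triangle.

By the shoelace formula, twice the signed area is |[9·0 − 3·4] + [3·4 − (-2)·0] + [(-2)·4 − 9·4]| = 44, so the area is 22.
The number of boundary lattice points is Σ gcd(|Δx|,|Δy|) = gcd(6,4) + gcd(5,4) + gcd(11,0) = 2+1+11 = 14.
Scaling by 2 multiplies the area by 2² = 4 (so the new area is 88) and multiplies the boundary lattice-point count by 2, giving 28.
By Pick's theorem, the interior count of the dilated polygon is 88 − 28/2 + 1 = 75.

75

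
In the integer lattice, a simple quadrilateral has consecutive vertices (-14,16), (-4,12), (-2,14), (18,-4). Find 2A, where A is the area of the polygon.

Using the shoelace formula, 2A = |((-14)·12 − (-4)·16) + ((-4)·14 − (-2)·12) + ((-2)·(-4) − 18·14) + (18·16 − (-14)·(-4))| = 148, so the area is 74.

148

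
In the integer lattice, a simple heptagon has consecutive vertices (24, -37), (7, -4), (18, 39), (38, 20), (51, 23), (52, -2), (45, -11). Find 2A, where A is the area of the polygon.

3941

By the shoelace formula, twice the signed area is |(24·(-4) − 7·(-37)) + (7·39 − 18·(-4)) + (18·20 − 38·39) + (38·23 − 51·20) + (51·(-2) − 52·23) + (52·(-11) − 45·(-2)) + (45·(-37) − 24·(-11))| = 3941, so the area is 3941/2.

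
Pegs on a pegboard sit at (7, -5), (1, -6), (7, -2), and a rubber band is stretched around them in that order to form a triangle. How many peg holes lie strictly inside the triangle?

7

Using the shoelace formula, 2A = |(7·(-6) − 1·(-5)) + (1·(-2) − 7·(-6)) + (7·(-5) − 7·(-2))| = 18, so the area is 9.
Summing gcd(|Δx|,|Δy|) over the edges gives the boundary count: gcd(6,1) + gcd(6,4) + gcd(0,3) = 1+2+3 = 6.
Pick's theorem gives I = A − B/2 + 1 = 9 − 6/2 + 1 = 7.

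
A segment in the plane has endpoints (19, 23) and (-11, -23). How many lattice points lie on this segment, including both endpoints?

The number of lattice points on a segment between lattice points is gcd(|Δx|,|Δy|) + 1 = gcd(30,46) + 1 = 2 + 1 = 3.

3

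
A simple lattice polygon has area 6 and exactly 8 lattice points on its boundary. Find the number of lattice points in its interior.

3

Pick's theorem A = I + B/2 − 1 rearranges to I = A − B/2 + 1 = 6 − 8/2 + 1 = 3.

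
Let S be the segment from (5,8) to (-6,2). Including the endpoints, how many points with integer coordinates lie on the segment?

The number of lattice points on a segment between lattice points is gcd(|Δx|,|Δy|) + 1 = gcd(11,6) + 1 = 1 + 1 = 2.

2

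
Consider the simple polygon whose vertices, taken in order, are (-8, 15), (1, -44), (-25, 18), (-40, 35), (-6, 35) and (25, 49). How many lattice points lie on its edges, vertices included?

Along each edge there are gcd(|Δx|,|Δy|)+1 lattice points, so counting each shared vertex once the boundary has gcd(9,59) + gcd(26,62) + gcd(15,17) + gcd(34,0) + gcd(31,14) + gcd(33,34) = 1+2+1+34+1+1 = 40.

40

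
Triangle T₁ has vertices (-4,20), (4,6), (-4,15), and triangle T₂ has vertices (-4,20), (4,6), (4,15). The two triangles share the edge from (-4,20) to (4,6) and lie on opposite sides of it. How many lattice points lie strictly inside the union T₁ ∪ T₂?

49

The union is the simple quadrilateral with vertices (-4,20), (-4,15), (4,6), (4,15) in order.
By the shoelace formula, twice the signed area is |[(-4)·15 − (-4)·20] + [(-4)·6 − 4·15] + [4·15 − 4·6] + [4·20 − (-4)·15]| = 112, so the area is 56.
Along each edge there are gcd(|Δx|,|Δy|)+1 lattice points, so counting each shared vertex once the boundary has gcd(0,5) + gcd(8,9) + gcd(0,9) + gcd(8,5) = 5+1+9+1 = 16.
By Pick's theorem I = A − B/2 + 1 = 56 − 16/2 + 1 = 49.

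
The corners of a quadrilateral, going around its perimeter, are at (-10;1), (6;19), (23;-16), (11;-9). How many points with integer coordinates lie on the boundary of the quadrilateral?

Along each edge there are gcd(|Δx|,|Δy|)+1 lattice points, so counting each shared vertex once the boundary has gcd(16,18) + gcd(17,35) + gcd(12,7) + gcd(21,10) = 2+1+1+1 = 5.

5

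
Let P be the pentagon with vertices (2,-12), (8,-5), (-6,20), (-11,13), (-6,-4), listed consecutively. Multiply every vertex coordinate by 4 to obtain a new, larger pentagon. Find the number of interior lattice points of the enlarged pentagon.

Using the shoelace formula, 2A = |(2·(-5) − 8·(-12)) + (8·20 − (-6)·(-5)) + ((-6)·13 − (-11)·20) + ((-11)·(-4) − (-6)·13) + ((-6)·(-12) − 2·(-4))| = 560, so the area is 280.
The number of boundary lattice points is Σ gcd(|Δx|,|Δy|) = gcd(6,7) + gcd(14,25) + gcd(5,7) + gcd(5,17) + gcd(8,8) = 1+1+1+1+8 = 12.
Scaling by 4 multiplies the area by 4² = 16 (so the new area is 4480) and multiplies the boundary lattice-point count by 4, giving 48.
By Pick's theorem, the interior count of the dilated polygon is 4480 − 48/2 + 1 = 4457.

4457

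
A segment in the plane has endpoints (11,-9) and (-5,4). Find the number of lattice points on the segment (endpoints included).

2

The number of lattice points on a segment between lattice points is gcd(|Δx|,|Δy|) + 1 = gcd(16,13) + 1 = 1 + 1 = 2.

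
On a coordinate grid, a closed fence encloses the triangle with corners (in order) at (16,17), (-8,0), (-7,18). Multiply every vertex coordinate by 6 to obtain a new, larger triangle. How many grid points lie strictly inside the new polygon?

7462

By the shoelace formula, twice the signed area is |[16·0 − (-8)·17] + [(-8)·18 − (-7)·0] + [(-7)·17 − 16·18]| = 415, so the area is 207.5.
Summing gcd(|Δx|,|Δy|) over the edges gives the boundary count: gcd(24,17) + gcd(1,18) + gcd(23,1) = 1+1+1 = 3.
Scaling by 6 multiplies the area by 6² = 36 (so the new area is 7470) and multiplies the boundary lattice-point count by 6, giving 18.
By Pick's theorem, the interior count of the dilated polygon is 7470 − 18/2 + 1 = 7462.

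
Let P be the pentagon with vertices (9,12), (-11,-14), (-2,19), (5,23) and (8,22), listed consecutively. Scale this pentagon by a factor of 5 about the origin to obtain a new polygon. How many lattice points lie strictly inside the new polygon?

By the shoelace formula, twice the signed area is |(9·(-14) − (-11)·12) + ((-11)·19 − (-2)·(-14)) + ((-2)·23 − 5·19) + (5·22 − 8·23) + (8·12 − 9·22)| = 548, so the area is 274.
Along each edge there are gcd(|Δx|,|Δy|)+1 lattice points, so counting each shared vertex once the boundary has gcd(20,26) + gcd(9,33) + gcd(7,4) + gcd(3,1) + gcd(1,10) = 2+3+1+1+1 = 8.
Scaling by 5 multiplies the area by 5² = 25 (so the new area is 6850) and multiplies the boundary lattice-point count by 5, giving 40.
By Pick's theorem, the interior count of the dilated polygon is 6850 − 40/2 + 1 = 6831.

6831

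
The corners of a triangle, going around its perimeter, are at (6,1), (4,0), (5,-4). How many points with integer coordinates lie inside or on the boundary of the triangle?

7

By the shoelace formula, twice the signed area is |(6·0 − 4·1) + (4·(-4) − 5·0) + (5·1 − 6·(-4))| = 9, so the area is 4.5.
Summing gcd(|Δx|,|Δy|) over the edges gives the boundary count: gcd(2,1) + gcd(1,4) + gcd(1,5) = 1+1+1 = 3.
Pick's theorem gives I = A − B/2 + 1 = 4.5 − 3/2 + 1 = 4, so the closed region contains I + B = 4 + 3 = 7 lattice points.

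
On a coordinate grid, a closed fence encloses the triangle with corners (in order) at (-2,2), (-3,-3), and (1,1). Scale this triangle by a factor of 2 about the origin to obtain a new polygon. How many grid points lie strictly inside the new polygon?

The shoelace formula gives twice the area as |[(-2)·(-3) − (-3)·2] + [(-3)·1 − 1·(-3)] + [1·2 − (-2)·1]| = 16, so the area is 8.
Along each edge there are gcd(|Δx|,|Δy|)+1 lattice points, so counting each shared vertex once the boundary has gcd(1,5) + gcd(4,4) + gcd(3,1) = 1+4+1 = 6.
Scaling by 2 multiplies the area by 2² = 4 (so the new area is 32) and multiplies the boundary lattice-point count by 2, giving 12.
By Pick's theorem, the interior count of the dilated polygon is 32 − 12/2 + 1 = 27.

27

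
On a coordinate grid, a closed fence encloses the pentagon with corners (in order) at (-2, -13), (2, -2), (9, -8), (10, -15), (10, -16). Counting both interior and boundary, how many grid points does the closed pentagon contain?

Using the shoelace formula, 2A = |((-2)·(-2) − 2·(-13)) + (2·(-8) − 9·(-2)) + (9·(-15) − 10·(-8)) + (10·(-16) − 10·(-15)) + (10·(-13) − (-2)·(-16))| = 195, so the area is 97.5.
Summing gcd(|Δx|,|Δy|) over the edges gives the boundary count: gcd(4,11) + gcd(7,6) + gcd(1,7) + gcd(0,1) + gcd(12,3) = 1+1+1+1+3 = 7.
Pick's theorem gives I = A − B/2 + 1 = 97.5 − 7/2 + 1 = 95, so the closed region contains I + B = 95 + 7 = 102 lattice points.

102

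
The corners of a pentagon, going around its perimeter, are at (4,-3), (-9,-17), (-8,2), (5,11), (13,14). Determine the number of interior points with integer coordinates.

The shoelace formula gives twice the area as |[4·(-17) − (-9)·(-3)] + [(-9)·2 − (-8)·(-17)] + [(-8)·11 − 5·2] + [5·14 − 13·11] + [13·(-3) − 4·14]| = 515, so the area is 257.5.
The number of boundary lattice points is Σ gcd(|Δx|,|Δy|) = gcd(13,14) + gcd(1,19) + gcd(13,9) + gcd(8,3) + gcd(9,17) = 1+1+1+1+1 = 5.
Pick's theorem gives I = A − B/2 + 1 = 257.5 − 5/2 + 1 = 256.

256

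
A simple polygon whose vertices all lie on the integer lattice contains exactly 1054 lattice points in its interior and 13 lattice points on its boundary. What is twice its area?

By Pick's theorem, A = I + B/2 − 1 = 1054 + 13/2 − 1 = 2119/2.
Hence 2A = 2119.

2119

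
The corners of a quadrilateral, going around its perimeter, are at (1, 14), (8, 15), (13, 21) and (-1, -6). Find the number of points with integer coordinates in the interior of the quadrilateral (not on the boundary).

The shoelace formula gives twice the area as |(1·15 − 8·14) + (8·21 − 13·15) + (13·(-6) − (-1)·21) + ((-1)·14 − 1·(-6))| = 189, so the area is 94.5.
Summing gcd(|Δx|,|Δy|) over the edges gives the boundary count: gcd(7,1) + gcd(5,6) + gcd(14,27) + gcd(2,20) = 1+1+1+2 = 5.
By Pick's theorem A = I + B/2 − 1, so I = 94.5 − 5/2 + 1 = 93.

93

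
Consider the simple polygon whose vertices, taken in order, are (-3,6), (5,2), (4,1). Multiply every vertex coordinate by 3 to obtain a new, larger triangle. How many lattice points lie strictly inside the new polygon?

By the shoelace formula, twice the signed area is |[(-3)·2 − 5·6] + [5·1 − 4·2] + [4·6 − (-3)·1]| = 12, so the area is 6.
The number of boundary lattice points is Σ gcd(|Δx|,|Δy|) = gcd(8,4) + gcd(1,1) + gcd(7,5) = 4+1+1 = 6.
Scaling by 3 multiplies the area by 3² = 9 (so the new area is 54) and multiplies the boundary lattice-point count by 3, giving 18.
By Pick's theorem, the interior count of the dilated polygon is 54 − 18/2 + 1 = 46.

46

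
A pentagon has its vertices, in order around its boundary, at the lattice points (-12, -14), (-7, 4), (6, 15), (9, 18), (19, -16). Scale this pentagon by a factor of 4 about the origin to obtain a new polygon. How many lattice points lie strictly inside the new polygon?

By the shoelace formula, twice the signed area is |((-12)·4 − (-7)·(-14)) + ((-7)·15 − 6·4) + (6·18 − 9·15) + (9·(-16) − 19·18) + (19·(-14) − (-12)·(-16))| = 1246, so the area is 623.
Summing gcd(|Δx|,|Δy|) over the edges gives the boundary count: gcd(5,18) + gcd(13,11) + gcd(3,3) + gcd(10,34) + gcd(31,2) = 1+1+3+2+1 = 8.
Scaling by 4 multiplies the area by 4² = 16 (so the new area is 9968) and multiplies the boundary lattice-point count by 4, giving 32.
By Pick's theorem, the interior count of the dilated polygon is 9968 − 32/2 + 1 = 9953.

9953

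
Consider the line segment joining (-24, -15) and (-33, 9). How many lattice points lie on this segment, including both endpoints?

The number of lattice points on a segment between lattice points is gcd(|Δx|,|Δy|) + 1 = gcd(9,24) + 1 = 3 + 1 = 4.

4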